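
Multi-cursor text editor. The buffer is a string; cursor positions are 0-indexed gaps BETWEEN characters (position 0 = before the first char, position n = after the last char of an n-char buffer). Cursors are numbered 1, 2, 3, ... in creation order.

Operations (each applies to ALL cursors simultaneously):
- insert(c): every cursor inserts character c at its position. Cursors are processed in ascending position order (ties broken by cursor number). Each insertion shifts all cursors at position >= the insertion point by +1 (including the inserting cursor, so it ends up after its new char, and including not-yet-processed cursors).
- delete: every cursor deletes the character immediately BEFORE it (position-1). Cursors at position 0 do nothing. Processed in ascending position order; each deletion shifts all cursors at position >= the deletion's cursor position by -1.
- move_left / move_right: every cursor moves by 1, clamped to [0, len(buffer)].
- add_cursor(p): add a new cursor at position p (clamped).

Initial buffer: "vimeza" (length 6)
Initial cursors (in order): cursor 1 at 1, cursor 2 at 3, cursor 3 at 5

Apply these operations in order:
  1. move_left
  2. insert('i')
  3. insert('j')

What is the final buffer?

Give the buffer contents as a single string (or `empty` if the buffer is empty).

After op 1 (move_left): buffer="vimeza" (len 6), cursors c1@0 c2@2 c3@4, authorship ......
After op 2 (insert('i')): buffer="iviimeiza" (len 9), cursors c1@1 c2@4 c3@7, authorship 1..2..3..
After op 3 (insert('j')): buffer="ijviijmeijza" (len 12), cursors c1@2 c2@6 c3@10, authorship 11..22..33..

Answer: ijviijmeijza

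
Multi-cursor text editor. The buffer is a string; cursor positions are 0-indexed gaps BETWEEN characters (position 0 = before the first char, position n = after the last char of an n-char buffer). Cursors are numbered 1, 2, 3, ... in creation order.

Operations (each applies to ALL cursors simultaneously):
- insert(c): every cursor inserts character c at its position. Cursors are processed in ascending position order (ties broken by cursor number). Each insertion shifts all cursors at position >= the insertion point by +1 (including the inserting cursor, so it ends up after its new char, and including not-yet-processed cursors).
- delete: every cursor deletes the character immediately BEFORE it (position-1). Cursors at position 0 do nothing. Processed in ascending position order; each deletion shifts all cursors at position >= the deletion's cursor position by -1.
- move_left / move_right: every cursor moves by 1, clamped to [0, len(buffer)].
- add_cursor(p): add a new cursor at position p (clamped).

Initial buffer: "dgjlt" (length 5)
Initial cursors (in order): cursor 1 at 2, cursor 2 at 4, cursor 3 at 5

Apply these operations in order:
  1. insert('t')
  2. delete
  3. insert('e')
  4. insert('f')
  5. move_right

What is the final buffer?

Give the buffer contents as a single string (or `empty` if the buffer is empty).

Answer: dgefjleftef

Derivation:
After op 1 (insert('t')): buffer="dgtjlttt" (len 8), cursors c1@3 c2@6 c3@8, authorship ..1..2.3
After op 2 (delete): buffer="dgjlt" (len 5), cursors c1@2 c2@4 c3@5, authorship .....
After op 3 (insert('e')): buffer="dgejlete" (len 8), cursors c1@3 c2@6 c3@8, authorship ..1..2.3
After op 4 (insert('f')): buffer="dgefjleftef" (len 11), cursors c1@4 c2@8 c3@11, authorship ..11..22.33
After op 5 (move_right): buffer="dgefjleftef" (len 11), cursors c1@5 c2@9 c3@11, authorship ..11..22.33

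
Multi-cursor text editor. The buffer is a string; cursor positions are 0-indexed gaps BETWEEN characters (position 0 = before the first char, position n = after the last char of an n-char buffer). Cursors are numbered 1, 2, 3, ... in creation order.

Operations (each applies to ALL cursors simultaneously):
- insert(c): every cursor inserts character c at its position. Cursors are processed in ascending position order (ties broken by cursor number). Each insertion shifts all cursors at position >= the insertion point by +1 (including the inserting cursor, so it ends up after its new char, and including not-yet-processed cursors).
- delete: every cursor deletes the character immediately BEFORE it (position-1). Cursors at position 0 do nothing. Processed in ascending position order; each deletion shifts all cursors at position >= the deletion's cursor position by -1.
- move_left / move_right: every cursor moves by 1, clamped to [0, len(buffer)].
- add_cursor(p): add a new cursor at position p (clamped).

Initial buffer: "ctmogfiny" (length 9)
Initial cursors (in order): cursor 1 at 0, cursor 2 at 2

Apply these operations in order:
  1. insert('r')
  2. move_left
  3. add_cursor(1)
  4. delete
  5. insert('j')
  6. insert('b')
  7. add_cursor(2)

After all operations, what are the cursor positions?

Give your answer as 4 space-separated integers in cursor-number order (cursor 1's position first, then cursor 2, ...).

Answer: 4 7 4 2

Derivation:
After op 1 (insert('r')): buffer="rctrmogfiny" (len 11), cursors c1@1 c2@4, authorship 1..2.......
After op 2 (move_left): buffer="rctrmogfiny" (len 11), cursors c1@0 c2@3, authorship 1..2.......
After op 3 (add_cursor(1)): buffer="rctrmogfiny" (len 11), cursors c1@0 c3@1 c2@3, authorship 1..2.......
After op 4 (delete): buffer="crmogfiny" (len 9), cursors c1@0 c3@0 c2@1, authorship .2.......
After op 5 (insert('j')): buffer="jjcjrmogfiny" (len 12), cursors c1@2 c3@2 c2@4, authorship 13.22.......
After op 6 (insert('b')): buffer="jjbbcjbrmogfiny" (len 15), cursors c1@4 c3@4 c2@7, authorship 1313.222.......
After op 7 (add_cursor(2)): buffer="jjbbcjbrmogfiny" (len 15), cursors c4@2 c1@4 c3@4 c2@7, authorship 1313.222.......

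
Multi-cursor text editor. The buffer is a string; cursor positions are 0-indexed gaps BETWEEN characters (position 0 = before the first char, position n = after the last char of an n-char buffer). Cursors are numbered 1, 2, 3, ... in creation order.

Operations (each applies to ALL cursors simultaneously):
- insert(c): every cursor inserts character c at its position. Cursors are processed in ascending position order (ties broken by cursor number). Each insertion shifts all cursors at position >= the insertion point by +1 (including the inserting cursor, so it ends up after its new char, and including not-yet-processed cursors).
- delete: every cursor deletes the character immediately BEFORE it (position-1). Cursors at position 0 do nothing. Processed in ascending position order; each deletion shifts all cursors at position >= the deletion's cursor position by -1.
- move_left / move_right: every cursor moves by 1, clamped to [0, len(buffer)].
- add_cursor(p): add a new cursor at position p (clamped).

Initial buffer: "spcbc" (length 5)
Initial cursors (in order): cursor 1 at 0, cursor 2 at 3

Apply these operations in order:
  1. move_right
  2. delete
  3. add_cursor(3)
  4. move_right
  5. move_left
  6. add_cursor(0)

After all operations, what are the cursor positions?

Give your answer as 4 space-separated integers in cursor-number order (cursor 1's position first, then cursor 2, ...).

Answer: 0 2 2 0

Derivation:
After op 1 (move_right): buffer="spcbc" (len 5), cursors c1@1 c2@4, authorship .....
After op 2 (delete): buffer="pcc" (len 3), cursors c1@0 c2@2, authorship ...
After op 3 (add_cursor(3)): buffer="pcc" (len 3), cursors c1@0 c2@2 c3@3, authorship ...
After op 4 (move_right): buffer="pcc" (len 3), cursors c1@1 c2@3 c3@3, authorship ...
After op 5 (move_left): buffer="pcc" (len 3), cursors c1@0 c2@2 c3@2, authorship ...
After op 6 (add_cursor(0)): buffer="pcc" (len 3), cursors c1@0 c4@0 c2@2 c3@2, authorship ...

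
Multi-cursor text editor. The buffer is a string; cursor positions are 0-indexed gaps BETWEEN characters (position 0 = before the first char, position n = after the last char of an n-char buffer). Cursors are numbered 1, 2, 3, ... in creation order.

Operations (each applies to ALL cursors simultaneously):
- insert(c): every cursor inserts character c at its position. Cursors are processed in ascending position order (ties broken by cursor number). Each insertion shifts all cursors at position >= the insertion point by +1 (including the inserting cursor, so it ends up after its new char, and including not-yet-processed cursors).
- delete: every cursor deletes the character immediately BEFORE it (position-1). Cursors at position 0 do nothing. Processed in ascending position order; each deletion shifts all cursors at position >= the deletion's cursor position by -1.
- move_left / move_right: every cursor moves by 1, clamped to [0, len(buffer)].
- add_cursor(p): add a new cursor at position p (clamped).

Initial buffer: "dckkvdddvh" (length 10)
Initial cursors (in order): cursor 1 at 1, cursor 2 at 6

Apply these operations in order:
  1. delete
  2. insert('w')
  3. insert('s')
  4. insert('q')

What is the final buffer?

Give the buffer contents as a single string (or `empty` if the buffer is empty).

Answer: wsqckkvwsqddvh

Derivation:
After op 1 (delete): buffer="ckkvddvh" (len 8), cursors c1@0 c2@4, authorship ........
After op 2 (insert('w')): buffer="wckkvwddvh" (len 10), cursors c1@1 c2@6, authorship 1....2....
After op 3 (insert('s')): buffer="wsckkvwsddvh" (len 12), cursors c1@2 c2@8, authorship 11....22....
After op 4 (insert('q')): buffer="wsqckkvwsqddvh" (len 14), cursors c1@3 c2@10, authorship 111....222....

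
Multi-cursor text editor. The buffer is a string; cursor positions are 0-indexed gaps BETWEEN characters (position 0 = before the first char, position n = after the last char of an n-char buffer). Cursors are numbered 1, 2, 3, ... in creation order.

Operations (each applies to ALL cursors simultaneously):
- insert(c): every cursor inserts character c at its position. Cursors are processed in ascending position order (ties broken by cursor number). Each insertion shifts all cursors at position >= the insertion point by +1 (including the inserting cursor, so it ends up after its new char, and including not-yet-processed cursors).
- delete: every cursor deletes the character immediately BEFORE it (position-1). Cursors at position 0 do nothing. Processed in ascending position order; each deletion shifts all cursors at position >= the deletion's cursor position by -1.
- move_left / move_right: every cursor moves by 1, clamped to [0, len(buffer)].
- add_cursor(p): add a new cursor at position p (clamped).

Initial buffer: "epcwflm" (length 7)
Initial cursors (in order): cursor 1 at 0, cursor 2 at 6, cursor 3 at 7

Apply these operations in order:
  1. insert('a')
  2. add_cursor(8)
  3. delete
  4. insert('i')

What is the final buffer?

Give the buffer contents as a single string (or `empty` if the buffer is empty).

Answer: iepcwfiimi

Derivation:
After op 1 (insert('a')): buffer="aepcwflama" (len 10), cursors c1@1 c2@8 c3@10, authorship 1......2.3
After op 2 (add_cursor(8)): buffer="aepcwflama" (len 10), cursors c1@1 c2@8 c4@8 c3@10, authorship 1......2.3
After op 3 (delete): buffer="epcwfm" (len 6), cursors c1@0 c2@5 c4@5 c3@6, authorship ......
After op 4 (insert('i')): buffer="iepcwfiimi" (len 10), cursors c1@1 c2@8 c4@8 c3@10, authorship 1.....24.3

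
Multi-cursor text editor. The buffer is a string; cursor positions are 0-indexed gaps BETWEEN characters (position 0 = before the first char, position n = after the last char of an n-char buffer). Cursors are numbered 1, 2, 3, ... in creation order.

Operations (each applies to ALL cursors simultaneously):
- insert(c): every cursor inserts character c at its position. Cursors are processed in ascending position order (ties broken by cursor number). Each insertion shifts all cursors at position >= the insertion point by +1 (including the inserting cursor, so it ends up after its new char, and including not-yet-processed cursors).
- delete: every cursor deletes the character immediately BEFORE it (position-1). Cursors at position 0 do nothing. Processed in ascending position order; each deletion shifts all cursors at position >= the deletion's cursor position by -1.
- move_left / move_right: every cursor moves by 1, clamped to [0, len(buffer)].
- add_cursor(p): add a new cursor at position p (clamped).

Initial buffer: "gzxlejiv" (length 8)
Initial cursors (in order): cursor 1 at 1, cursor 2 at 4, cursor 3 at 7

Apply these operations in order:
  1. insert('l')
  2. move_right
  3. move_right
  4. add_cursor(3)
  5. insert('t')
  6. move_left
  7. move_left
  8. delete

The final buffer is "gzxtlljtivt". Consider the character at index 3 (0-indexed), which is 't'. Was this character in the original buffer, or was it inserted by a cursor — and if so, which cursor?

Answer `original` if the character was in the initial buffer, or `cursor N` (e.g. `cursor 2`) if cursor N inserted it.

After op 1 (insert('l')): buffer="glzxllejilv" (len 11), cursors c1@2 c2@6 c3@10, authorship .1...2...3.
After op 2 (move_right): buffer="glzxllejilv" (len 11), cursors c1@3 c2@7 c3@11, authorship .1...2...3.
After op 3 (move_right): buffer="glzxllejilv" (len 11), cursors c1@4 c2@8 c3@11, authorship .1...2...3.
After op 4 (add_cursor(3)): buffer="glzxllejilv" (len 11), cursors c4@3 c1@4 c2@8 c3@11, authorship .1...2...3.
After op 5 (insert('t')): buffer="glztxtllejtilvt" (len 15), cursors c4@4 c1@6 c2@11 c3@15, authorship .1.4.1.2..2.3.3
After op 6 (move_left): buffer="glztxtllejtilvt" (len 15), cursors c4@3 c1@5 c2@10 c3@14, authorship .1.4.1.2..2.3.3
After op 7 (move_left): buffer="glztxtllejtilvt" (len 15), cursors c4@2 c1@4 c2@9 c3@13, authorship .1.4.1.2..2.3.3
After op 8 (delete): buffer="gzxtlljtivt" (len 11), cursors c4@1 c1@2 c2@6 c3@9, authorship ...1.2.2..3
Authorship (.=original, N=cursor N): . . . 1 . 2 . 2 . . 3
Index 3: author = 1

Answer: cursor 1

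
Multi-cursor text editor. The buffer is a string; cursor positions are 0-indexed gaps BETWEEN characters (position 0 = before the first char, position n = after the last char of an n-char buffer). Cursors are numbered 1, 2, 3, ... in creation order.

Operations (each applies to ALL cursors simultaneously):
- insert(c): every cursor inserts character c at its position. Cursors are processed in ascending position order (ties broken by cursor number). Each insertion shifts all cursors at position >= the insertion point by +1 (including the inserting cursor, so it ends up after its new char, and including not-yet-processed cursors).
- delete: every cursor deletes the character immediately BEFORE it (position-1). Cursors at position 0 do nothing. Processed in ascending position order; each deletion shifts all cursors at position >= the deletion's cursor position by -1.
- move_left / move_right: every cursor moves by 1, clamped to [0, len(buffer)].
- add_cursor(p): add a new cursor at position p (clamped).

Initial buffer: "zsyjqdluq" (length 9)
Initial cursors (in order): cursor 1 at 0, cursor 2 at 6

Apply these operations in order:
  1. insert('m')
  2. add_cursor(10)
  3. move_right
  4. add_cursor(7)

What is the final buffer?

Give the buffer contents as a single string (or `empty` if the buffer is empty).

After op 1 (insert('m')): buffer="mzsyjqdmluq" (len 11), cursors c1@1 c2@8, authorship 1......2...
After op 2 (add_cursor(10)): buffer="mzsyjqdmluq" (len 11), cursors c1@1 c2@8 c3@10, authorship 1......2...
After op 3 (move_right): buffer="mzsyjqdmluq" (len 11), cursors c1@2 c2@9 c3@11, authorship 1......2...
After op 4 (add_cursor(7)): buffer="mzsyjqdmluq" (len 11), cursors c1@2 c4@7 c2@9 c3@11, authorship 1......2...

Answer: mzsyjqdmluq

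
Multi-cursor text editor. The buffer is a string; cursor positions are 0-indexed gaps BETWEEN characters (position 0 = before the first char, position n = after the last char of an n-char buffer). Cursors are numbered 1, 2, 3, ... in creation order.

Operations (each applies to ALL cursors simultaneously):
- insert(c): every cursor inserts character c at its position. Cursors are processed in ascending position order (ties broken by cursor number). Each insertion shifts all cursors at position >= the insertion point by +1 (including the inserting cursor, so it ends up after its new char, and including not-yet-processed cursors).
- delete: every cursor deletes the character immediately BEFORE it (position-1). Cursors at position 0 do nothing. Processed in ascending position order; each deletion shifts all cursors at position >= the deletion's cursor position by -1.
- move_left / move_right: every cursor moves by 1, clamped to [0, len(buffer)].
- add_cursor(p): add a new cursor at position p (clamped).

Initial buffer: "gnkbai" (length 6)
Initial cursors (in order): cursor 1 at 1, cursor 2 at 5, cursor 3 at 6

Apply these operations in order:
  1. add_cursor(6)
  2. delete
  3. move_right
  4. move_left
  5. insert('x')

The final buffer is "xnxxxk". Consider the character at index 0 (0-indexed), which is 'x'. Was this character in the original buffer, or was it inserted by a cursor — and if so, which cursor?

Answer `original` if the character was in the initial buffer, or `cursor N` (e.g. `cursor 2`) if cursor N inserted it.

Answer: cursor 1

Derivation:
After op 1 (add_cursor(6)): buffer="gnkbai" (len 6), cursors c1@1 c2@5 c3@6 c4@6, authorship ......
After op 2 (delete): buffer="nk" (len 2), cursors c1@0 c2@2 c3@2 c4@2, authorship ..
After op 3 (move_right): buffer="nk" (len 2), cursors c1@1 c2@2 c3@2 c4@2, authorship ..
After op 4 (move_left): buffer="nk" (len 2), cursors c1@0 c2@1 c3@1 c4@1, authorship ..
After op 5 (insert('x')): buffer="xnxxxk" (len 6), cursors c1@1 c2@5 c3@5 c4@5, authorship 1.234.
Authorship (.=original, N=cursor N): 1 . 2 3 4 .
Index 0: author = 1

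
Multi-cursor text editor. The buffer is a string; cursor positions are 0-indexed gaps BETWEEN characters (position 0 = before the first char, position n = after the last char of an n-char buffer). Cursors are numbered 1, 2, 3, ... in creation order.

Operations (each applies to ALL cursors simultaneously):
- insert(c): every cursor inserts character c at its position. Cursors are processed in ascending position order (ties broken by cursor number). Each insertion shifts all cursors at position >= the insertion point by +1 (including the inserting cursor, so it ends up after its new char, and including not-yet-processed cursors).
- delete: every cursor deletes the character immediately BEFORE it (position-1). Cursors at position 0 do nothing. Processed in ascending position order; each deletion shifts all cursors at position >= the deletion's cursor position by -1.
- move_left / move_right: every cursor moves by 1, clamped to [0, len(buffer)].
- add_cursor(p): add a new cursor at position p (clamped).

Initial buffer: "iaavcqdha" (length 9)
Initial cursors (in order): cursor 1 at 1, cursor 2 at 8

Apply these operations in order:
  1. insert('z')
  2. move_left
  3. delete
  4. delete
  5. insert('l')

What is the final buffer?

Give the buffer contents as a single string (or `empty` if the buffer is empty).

After op 1 (insert('z')): buffer="izaavcqdhza" (len 11), cursors c1@2 c2@10, authorship .1.......2.
After op 2 (move_left): buffer="izaavcqdhza" (len 11), cursors c1@1 c2@9, authorship .1.......2.
After op 3 (delete): buffer="zaavcqdza" (len 9), cursors c1@0 c2@7, authorship 1......2.
After op 4 (delete): buffer="zaavcqza" (len 8), cursors c1@0 c2@6, authorship 1.....2.
After op 5 (insert('l')): buffer="lzaavcqlza" (len 10), cursors c1@1 c2@8, authorship 11.....22.

Answer: lzaavcqlza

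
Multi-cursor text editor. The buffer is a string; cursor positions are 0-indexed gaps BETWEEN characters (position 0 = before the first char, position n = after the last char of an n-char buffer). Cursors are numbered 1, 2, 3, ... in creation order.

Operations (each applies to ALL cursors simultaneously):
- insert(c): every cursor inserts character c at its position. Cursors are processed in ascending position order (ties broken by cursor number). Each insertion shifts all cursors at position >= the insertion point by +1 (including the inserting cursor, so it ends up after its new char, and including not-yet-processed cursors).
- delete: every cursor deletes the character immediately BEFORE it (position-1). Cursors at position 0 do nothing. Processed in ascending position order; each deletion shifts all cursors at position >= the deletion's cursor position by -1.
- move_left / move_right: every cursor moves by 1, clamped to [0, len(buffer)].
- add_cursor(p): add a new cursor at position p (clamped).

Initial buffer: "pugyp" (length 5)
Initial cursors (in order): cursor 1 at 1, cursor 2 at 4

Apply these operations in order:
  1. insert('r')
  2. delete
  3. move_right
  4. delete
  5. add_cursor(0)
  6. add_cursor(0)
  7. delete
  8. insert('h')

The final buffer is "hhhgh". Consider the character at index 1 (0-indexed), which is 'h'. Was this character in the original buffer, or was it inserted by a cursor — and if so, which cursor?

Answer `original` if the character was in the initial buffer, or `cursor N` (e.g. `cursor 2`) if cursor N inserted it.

Answer: cursor 3

Derivation:
After op 1 (insert('r')): buffer="prugyrp" (len 7), cursors c1@2 c2@6, authorship .1...2.
After op 2 (delete): buffer="pugyp" (len 5), cursors c1@1 c2@4, authorship .....
After op 3 (move_right): buffer="pugyp" (len 5), cursors c1@2 c2@5, authorship .....
After op 4 (delete): buffer="pgy" (len 3), cursors c1@1 c2@3, authorship ...
After op 5 (add_cursor(0)): buffer="pgy" (len 3), cursors c3@0 c1@1 c2@3, authorship ...
After op 6 (add_cursor(0)): buffer="pgy" (len 3), cursors c3@0 c4@0 c1@1 c2@3, authorship ...
After op 7 (delete): buffer="g" (len 1), cursors c1@0 c3@0 c4@0 c2@1, authorship .
After op 8 (insert('h')): buffer="hhhgh" (len 5), cursors c1@3 c3@3 c4@3 c2@5, authorship 134.2
Authorship (.=original, N=cursor N): 1 3 4 . 2
Index 1: author = 3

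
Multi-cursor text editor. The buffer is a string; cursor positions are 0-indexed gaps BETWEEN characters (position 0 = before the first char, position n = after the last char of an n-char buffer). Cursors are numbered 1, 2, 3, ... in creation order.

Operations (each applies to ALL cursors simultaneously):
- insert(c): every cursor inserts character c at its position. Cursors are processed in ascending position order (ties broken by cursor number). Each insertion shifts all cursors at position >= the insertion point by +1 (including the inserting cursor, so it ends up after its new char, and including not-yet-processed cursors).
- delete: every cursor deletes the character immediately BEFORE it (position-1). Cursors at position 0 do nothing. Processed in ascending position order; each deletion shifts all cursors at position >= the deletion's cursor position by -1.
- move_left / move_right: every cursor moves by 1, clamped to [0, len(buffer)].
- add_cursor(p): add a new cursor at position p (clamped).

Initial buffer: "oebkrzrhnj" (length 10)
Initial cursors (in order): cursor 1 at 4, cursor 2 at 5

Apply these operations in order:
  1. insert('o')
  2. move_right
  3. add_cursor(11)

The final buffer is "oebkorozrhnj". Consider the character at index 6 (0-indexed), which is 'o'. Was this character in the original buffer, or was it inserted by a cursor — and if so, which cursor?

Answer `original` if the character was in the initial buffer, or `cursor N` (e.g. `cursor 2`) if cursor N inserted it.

Answer: cursor 2

Derivation:
After op 1 (insert('o')): buffer="oebkorozrhnj" (len 12), cursors c1@5 c2@7, authorship ....1.2.....
After op 2 (move_right): buffer="oebkorozrhnj" (len 12), cursors c1@6 c2@8, authorship ....1.2.....
After op 3 (add_cursor(11)): buffer="oebkorozrhnj" (len 12), cursors c1@6 c2@8 c3@11, authorship ....1.2.....
Authorship (.=original, N=cursor N): . . . . 1 . 2 . . . . .
Index 6: author = 2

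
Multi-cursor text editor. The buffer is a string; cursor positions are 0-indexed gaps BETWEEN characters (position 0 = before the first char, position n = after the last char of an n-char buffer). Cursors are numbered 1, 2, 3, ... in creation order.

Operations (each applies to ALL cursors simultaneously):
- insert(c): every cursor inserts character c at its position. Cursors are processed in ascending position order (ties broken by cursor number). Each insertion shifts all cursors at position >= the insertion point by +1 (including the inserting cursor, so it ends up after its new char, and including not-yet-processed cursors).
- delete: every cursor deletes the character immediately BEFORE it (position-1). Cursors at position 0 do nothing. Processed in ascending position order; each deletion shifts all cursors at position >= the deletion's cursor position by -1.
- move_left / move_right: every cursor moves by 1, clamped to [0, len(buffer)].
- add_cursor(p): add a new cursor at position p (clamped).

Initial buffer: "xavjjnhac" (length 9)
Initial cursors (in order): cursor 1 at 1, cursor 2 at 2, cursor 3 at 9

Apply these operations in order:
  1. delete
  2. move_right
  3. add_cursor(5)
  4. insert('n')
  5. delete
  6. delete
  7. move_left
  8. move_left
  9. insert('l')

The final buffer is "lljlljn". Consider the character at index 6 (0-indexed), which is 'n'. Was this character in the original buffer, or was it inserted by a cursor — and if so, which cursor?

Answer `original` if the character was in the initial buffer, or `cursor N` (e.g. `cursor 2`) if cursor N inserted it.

Answer: original

Derivation:
After op 1 (delete): buffer="vjjnha" (len 6), cursors c1@0 c2@0 c3@6, authorship ......
After op 2 (move_right): buffer="vjjnha" (len 6), cursors c1@1 c2@1 c3@6, authorship ......
After op 3 (add_cursor(5)): buffer="vjjnha" (len 6), cursors c1@1 c2@1 c4@5 c3@6, authorship ......
After op 4 (insert('n')): buffer="vnnjjnhnan" (len 10), cursors c1@3 c2@3 c4@8 c3@10, authorship .12....4.3
After op 5 (delete): buffer="vjjnha" (len 6), cursors c1@1 c2@1 c4@5 c3@6, authorship ......
After op 6 (delete): buffer="jjn" (len 3), cursors c1@0 c2@0 c3@3 c4@3, authorship ...
After op 7 (move_left): buffer="jjn" (len 3), cursors c1@0 c2@0 c3@2 c4@2, authorship ...
After op 8 (move_left): buffer="jjn" (len 3), cursors c1@0 c2@0 c3@1 c4@1, authorship ...
After op 9 (insert('l')): buffer="lljlljn" (len 7), cursors c1@2 c2@2 c3@5 c4@5, authorship 12.34..
Authorship (.=original, N=cursor N): 1 2 . 3 4 . .
Index 6: author = original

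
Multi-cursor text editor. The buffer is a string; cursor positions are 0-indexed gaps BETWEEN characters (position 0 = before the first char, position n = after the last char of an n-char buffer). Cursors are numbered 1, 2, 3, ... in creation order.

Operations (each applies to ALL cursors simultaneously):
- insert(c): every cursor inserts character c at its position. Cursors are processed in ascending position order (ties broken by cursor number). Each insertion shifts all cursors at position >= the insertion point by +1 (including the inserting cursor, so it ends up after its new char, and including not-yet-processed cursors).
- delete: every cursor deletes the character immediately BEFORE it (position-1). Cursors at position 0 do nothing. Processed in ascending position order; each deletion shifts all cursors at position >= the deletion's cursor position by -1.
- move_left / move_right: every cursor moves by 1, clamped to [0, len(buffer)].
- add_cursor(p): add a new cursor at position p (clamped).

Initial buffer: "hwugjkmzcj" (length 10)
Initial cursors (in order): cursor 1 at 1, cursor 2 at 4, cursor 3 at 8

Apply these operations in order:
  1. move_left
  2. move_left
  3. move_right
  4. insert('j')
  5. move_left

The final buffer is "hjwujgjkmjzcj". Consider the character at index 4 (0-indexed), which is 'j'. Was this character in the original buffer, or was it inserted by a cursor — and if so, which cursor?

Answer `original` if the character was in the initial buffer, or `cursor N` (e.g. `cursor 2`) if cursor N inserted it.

After op 1 (move_left): buffer="hwugjkmzcj" (len 10), cursors c1@0 c2@3 c3@7, authorship ..........
After op 2 (move_left): buffer="hwugjkmzcj" (len 10), cursors c1@0 c2@2 c3@6, authorship ..........
After op 3 (move_right): buffer="hwugjkmzcj" (len 10), cursors c1@1 c2@3 c3@7, authorship ..........
After op 4 (insert('j')): buffer="hjwujgjkmjzcj" (len 13), cursors c1@2 c2@5 c3@10, authorship .1..2....3...
After op 5 (move_left): buffer="hjwujgjkmjzcj" (len 13), cursors c1@1 c2@4 c3@9, authorship .1..2....3...
Authorship (.=original, N=cursor N): . 1 . . 2 . . . . 3 . . .
Index 4: author = 2

Answer: cursor 2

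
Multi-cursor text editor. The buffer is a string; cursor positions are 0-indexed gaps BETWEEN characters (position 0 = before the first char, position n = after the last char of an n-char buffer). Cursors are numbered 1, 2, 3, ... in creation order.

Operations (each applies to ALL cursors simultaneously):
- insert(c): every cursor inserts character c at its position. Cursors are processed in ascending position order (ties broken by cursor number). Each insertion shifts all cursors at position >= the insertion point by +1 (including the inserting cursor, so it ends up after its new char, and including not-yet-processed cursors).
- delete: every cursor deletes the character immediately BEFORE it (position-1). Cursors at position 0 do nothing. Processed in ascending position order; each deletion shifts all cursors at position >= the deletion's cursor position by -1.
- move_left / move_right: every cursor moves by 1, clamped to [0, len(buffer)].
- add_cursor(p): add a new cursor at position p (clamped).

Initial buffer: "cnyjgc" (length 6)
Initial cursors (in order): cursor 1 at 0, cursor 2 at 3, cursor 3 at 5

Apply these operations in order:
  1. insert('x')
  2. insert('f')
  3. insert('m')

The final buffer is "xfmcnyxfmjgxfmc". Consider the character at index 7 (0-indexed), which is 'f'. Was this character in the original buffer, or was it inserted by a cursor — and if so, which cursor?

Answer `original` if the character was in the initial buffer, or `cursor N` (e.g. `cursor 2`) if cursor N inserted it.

After op 1 (insert('x')): buffer="xcnyxjgxc" (len 9), cursors c1@1 c2@5 c3@8, authorship 1...2..3.
After op 2 (insert('f')): buffer="xfcnyxfjgxfc" (len 12), cursors c1@2 c2@7 c3@11, authorship 11...22..33.
After op 3 (insert('m')): buffer="xfmcnyxfmjgxfmc" (len 15), cursors c1@3 c2@9 c3@14, authorship 111...222..333.
Authorship (.=original, N=cursor N): 1 1 1 . . . 2 2 2 . . 3 3 3 .
Index 7: author = 2

Answer: cursor 2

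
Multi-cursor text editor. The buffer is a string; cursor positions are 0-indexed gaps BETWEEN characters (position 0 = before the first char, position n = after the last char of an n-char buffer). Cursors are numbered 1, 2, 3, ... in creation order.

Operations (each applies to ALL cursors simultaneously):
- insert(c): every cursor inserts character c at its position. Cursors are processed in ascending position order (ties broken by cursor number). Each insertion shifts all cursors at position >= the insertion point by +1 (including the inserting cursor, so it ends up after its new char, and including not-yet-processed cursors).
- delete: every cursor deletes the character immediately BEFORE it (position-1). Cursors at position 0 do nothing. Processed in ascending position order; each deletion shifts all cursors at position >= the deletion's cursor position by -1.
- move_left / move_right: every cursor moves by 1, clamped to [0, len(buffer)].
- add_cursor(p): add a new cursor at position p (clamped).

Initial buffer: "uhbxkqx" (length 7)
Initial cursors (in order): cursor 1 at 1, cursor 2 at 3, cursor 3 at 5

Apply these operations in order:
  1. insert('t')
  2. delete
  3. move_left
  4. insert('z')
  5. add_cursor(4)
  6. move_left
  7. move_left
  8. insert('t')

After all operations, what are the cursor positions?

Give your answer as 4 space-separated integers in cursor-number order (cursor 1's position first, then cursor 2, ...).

After op 1 (insert('t')): buffer="uthbtxktqx" (len 10), cursors c1@2 c2@5 c3@8, authorship .1..2..3..
After op 2 (delete): buffer="uhbxkqx" (len 7), cursors c1@1 c2@3 c3@5, authorship .......
After op 3 (move_left): buffer="uhbxkqx" (len 7), cursors c1@0 c2@2 c3@4, authorship .......
After op 4 (insert('z')): buffer="zuhzbxzkqx" (len 10), cursors c1@1 c2@4 c3@7, authorship 1..2..3...
After op 5 (add_cursor(4)): buffer="zuhzbxzkqx" (len 10), cursors c1@1 c2@4 c4@4 c3@7, authorship 1..2..3...
After op 6 (move_left): buffer="zuhzbxzkqx" (len 10), cursors c1@0 c2@3 c4@3 c3@6, authorship 1..2..3...
After op 7 (move_left): buffer="zuhzbxzkqx" (len 10), cursors c1@0 c2@2 c4@2 c3@5, authorship 1..2..3...
After op 8 (insert('t')): buffer="tzutthzbtxzkqx" (len 14), cursors c1@1 c2@5 c4@5 c3@9, authorship 11.24.2.3.3...

Answer: 1 5 9 5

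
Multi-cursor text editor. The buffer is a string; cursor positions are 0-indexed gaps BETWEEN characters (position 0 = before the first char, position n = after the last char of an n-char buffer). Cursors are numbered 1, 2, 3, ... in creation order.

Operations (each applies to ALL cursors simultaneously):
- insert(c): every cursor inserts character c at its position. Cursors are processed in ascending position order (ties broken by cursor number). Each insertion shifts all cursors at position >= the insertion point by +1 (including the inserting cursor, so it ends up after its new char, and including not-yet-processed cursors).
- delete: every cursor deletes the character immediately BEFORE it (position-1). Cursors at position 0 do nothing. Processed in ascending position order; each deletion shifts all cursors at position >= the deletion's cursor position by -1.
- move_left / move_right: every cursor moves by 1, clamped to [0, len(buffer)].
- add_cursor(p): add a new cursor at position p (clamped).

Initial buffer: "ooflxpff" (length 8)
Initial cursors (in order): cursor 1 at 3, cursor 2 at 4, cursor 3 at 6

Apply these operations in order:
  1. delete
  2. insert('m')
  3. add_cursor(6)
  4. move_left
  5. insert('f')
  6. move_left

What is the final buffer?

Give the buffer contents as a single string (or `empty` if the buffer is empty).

Answer: oomffmxffmff

Derivation:
After op 1 (delete): buffer="ooxff" (len 5), cursors c1@2 c2@2 c3@3, authorship .....
After op 2 (insert('m')): buffer="oommxmff" (len 8), cursors c1@4 c2@4 c3@6, authorship ..12.3..
After op 3 (add_cursor(6)): buffer="oommxmff" (len 8), cursors c1@4 c2@4 c3@6 c4@6, authorship ..12.3..
After op 4 (move_left): buffer="oommxmff" (len 8), cursors c1@3 c2@3 c3@5 c4@5, authorship ..12.3..
After op 5 (insert('f')): buffer="oomffmxffmff" (len 12), cursors c1@5 c2@5 c3@9 c4@9, authorship ..1122.343..
After op 6 (move_left): buffer="oomffmxffmff" (len 12), cursors c1@4 c2@4 c3@8 c4@8, authorship ..1122.343..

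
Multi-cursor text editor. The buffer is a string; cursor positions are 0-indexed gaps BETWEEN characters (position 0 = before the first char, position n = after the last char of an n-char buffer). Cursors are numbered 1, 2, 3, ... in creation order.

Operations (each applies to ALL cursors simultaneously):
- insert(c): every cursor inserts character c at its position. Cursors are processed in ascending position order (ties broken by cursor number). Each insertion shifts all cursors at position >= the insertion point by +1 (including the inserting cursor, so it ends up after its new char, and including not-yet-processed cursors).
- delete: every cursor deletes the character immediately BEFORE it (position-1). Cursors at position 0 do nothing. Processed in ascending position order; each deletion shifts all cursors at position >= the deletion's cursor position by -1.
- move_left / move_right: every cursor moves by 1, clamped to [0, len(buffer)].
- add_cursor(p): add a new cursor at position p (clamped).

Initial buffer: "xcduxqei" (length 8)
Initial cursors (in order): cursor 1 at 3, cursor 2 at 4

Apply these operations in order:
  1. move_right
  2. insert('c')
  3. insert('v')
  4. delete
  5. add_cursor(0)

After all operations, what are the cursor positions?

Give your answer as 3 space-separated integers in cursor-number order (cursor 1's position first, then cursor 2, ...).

After op 1 (move_right): buffer="xcduxqei" (len 8), cursors c1@4 c2@5, authorship ........
After op 2 (insert('c')): buffer="xcducxcqei" (len 10), cursors c1@5 c2@7, authorship ....1.2...
After op 3 (insert('v')): buffer="xcducvxcvqei" (len 12), cursors c1@6 c2@9, authorship ....11.22...
After op 4 (delete): buffer="xcducxcqei" (len 10), cursors c1@5 c2@7, authorship ....1.2...
After op 5 (add_cursor(0)): buffer="xcducxcqei" (len 10), cursors c3@0 c1@5 c2@7, authorship ....1.2...

Answer: 5 7 0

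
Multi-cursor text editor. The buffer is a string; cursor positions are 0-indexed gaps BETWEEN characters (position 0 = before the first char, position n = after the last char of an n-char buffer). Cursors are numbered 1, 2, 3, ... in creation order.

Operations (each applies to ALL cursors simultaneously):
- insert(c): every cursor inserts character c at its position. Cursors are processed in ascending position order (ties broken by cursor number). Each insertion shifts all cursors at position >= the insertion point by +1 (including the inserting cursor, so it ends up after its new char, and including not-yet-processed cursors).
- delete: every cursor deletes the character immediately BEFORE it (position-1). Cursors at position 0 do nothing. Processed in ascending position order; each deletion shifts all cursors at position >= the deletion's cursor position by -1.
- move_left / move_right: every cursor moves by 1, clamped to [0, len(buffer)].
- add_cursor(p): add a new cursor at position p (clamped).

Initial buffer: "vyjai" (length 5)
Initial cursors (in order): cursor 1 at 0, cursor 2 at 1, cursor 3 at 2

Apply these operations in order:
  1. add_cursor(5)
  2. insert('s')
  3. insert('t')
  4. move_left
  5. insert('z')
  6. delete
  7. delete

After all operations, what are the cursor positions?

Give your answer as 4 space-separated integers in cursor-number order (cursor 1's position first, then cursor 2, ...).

After op 1 (add_cursor(5)): buffer="vyjai" (len 5), cursors c1@0 c2@1 c3@2 c4@5, authorship .....
After op 2 (insert('s')): buffer="svsysjais" (len 9), cursors c1@1 c2@3 c3@5 c4@9, authorship 1.2.3...4
After op 3 (insert('t')): buffer="stvstystjaist" (len 13), cursors c1@2 c2@5 c3@8 c4@13, authorship 11.22.33...44
After op 4 (move_left): buffer="stvstystjaist" (len 13), cursors c1@1 c2@4 c3@7 c4@12, authorship 11.22.33...44
After op 5 (insert('z')): buffer="sztvsztysztjaiszt" (len 17), cursors c1@2 c2@6 c3@10 c4@16, authorship 111.222.333...444
After op 6 (delete): buffer="stvstystjaist" (len 13), cursors c1@1 c2@4 c3@7 c4@12, authorship 11.22.33...44
After op 7 (delete): buffer="tvtytjait" (len 9), cursors c1@0 c2@2 c3@4 c4@8, authorship 1.2.3...4

Answer: 0 2 4 8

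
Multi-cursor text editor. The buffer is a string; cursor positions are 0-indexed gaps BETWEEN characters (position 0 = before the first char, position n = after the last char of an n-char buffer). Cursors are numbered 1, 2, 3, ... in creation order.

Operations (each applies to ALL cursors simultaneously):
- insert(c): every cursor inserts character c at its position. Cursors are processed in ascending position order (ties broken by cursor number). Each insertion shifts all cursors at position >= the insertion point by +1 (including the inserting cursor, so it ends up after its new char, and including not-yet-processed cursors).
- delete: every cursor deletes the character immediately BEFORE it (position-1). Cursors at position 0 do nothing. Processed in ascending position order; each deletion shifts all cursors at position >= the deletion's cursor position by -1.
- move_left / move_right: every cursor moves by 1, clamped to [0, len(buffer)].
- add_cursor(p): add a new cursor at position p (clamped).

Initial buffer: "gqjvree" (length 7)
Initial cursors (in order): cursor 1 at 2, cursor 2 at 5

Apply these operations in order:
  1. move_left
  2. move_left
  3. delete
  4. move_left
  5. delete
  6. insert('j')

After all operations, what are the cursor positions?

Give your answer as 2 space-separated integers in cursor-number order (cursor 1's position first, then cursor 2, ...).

Answer: 2 2

Derivation:
After op 1 (move_left): buffer="gqjvree" (len 7), cursors c1@1 c2@4, authorship .......
After op 2 (move_left): buffer="gqjvree" (len 7), cursors c1@0 c2@3, authorship .......
After op 3 (delete): buffer="gqvree" (len 6), cursors c1@0 c2@2, authorship ......
After op 4 (move_left): buffer="gqvree" (len 6), cursors c1@0 c2@1, authorship ......
After op 5 (delete): buffer="qvree" (len 5), cursors c1@0 c2@0, authorship .....
After op 6 (insert('j')): buffer="jjqvree" (len 7), cursors c1@2 c2@2, authorship 12.....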